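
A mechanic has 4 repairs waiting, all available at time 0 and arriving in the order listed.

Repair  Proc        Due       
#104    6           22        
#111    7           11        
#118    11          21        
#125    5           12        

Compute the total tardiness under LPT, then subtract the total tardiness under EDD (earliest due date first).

17

LPT (decreasing processing time): #118 #111 #104 #125.
#118: 0→11, due 21, tardiness 0
#111: 11→18, due 11, tardiness 7
#104: 18→24, due 22, tardiness 2
#125: 24→29, due 12, tardiness 17
Sum = 0+7+2+17 = 26.
EDD (increasing due date): #111 #125 #118 #104.
#111: 0→7, due 11, tardiness 0
#125: 7→12, due 12, tardiness 0
#118: 12→23, due 21, tardiness 2
#104: 23→29, due 22, tardiness 7
Sum = 0+0+2+7 = 9.
Difference = 26 − 9 = 17.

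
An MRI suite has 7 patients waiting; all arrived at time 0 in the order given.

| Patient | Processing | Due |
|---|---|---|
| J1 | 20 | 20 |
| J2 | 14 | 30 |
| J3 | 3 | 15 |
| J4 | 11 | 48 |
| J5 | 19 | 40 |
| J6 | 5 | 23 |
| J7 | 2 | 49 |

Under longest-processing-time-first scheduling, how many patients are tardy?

5

LPT (decreasing processing time): J1 J5 J2 J4 J6 J3 J7.
J1: 0→20, due 20, tardiness 0
J5: 20→39, due 40, tardiness 0
J2: 39→53, due 30, tardiness 23
J4: 53→64, due 48, tardiness 16
J6: 64→69, due 23, tardiness 46
J3: 69→72, due 15, tardiness 57
J7: 72→74, due 49, tardiness 25
Late patients: 5.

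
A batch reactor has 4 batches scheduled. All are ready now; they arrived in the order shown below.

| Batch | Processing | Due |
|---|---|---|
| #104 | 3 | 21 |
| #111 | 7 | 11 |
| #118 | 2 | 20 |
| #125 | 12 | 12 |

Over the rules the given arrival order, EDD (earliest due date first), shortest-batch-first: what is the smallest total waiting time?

FIFO (arrival order): #104 #111 #118 #125.
#104: waits 0, runs 0→3
#111: waits 3, runs 3→10
#118: waits 10, runs 10→12
#125: waits 12, runs 12→24
Sum = 0+3+10+12 = 25.
EDD (increasing due date): #111 #125 #118 #104.
#111: waits 0, runs 0→7
#125: waits 7, runs 7→19
#118: waits 19, runs 19→21
#104: waits 21, runs 21→24
Sum = 0+7+19+21 = 47.
SPT (increasing processing time): #118 #104 #111 #125.
#118: waits 0, runs 0→2
#104: waits 2, runs 2→5
#111: waits 5, runs 5→12
#125: waits 12, runs 12→24
Sum = 0+2+5+12 = 19.
FIFO 25, EDD 47, SPT 19 → minimum 19.

19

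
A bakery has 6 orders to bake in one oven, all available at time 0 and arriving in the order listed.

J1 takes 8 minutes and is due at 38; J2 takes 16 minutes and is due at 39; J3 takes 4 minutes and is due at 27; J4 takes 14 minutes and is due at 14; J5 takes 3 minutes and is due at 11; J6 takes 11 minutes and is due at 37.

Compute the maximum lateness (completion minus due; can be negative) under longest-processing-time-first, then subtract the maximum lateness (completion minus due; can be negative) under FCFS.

LPT (decreasing processing time): J2 J4 J6 J1 J3 J5.
J2: 0→16, due 39, lateness -23
J4: 16→30, due 14, lateness 16
J6: 30→41, due 37, lateness 4
J1: 41→49, due 38, lateness 11
J3: 49→53, due 27, lateness 26
J5: 53→56, due 11, lateness 45
Maximum = 45.
FIFO (arrival order): J1 J2 J3 J4 J5 J6.
J1: 0→8, due 38, lateness -30
J2: 8→24, due 39, lateness -15
J3: 24→28, due 27, lateness 1
J4: 28→42, due 14, lateness 28
J5: 42→45, due 11, lateness 34
J6: 45→56, due 37, lateness 19
Maximum = 34.
Difference = 45 − 34 = 11.

11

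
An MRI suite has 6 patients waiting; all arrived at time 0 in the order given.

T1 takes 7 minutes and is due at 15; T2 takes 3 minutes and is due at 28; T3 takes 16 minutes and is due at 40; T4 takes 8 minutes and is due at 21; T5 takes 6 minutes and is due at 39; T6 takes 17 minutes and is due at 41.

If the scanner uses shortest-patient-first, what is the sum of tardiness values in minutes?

20

SPT (increasing processing time): T2 T5 T1 T4 T3 T6.
T2: 0→3, due 28, tardiness 0
T5: 3→9, due 39, tardiness 0
T1: 9→16, due 15, tardiness 1
T4: 16→24, due 21, tardiness 3
T3: 24→40, due 40, tardiness 0
T6: 40→57, due 41, tardiness 16
Sum = 0+0+1+3+0+16 = 20.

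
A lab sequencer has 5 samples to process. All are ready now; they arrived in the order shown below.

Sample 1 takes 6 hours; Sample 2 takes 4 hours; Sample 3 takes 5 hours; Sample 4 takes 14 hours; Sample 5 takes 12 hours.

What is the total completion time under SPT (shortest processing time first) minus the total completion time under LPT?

-54

SPT (increasing processing time): Sample 2 Sample 3 Sample 1 Sample 5 Sample 4.
Sample 2: 0→4
Sample 3: 4→9
Sample 1: 9→15
Sample 5: 15→27
Sample 4: 27→41
Sum = 4+9+15+27+41 = 96.
LPT (decreasing processing time): Sample 4 Sample 5 Sample 1 Sample 3 Sample 2.
Sample 4: 0→14
Sample 5: 14→26
Sample 1: 26→32
Sample 3: 32→37
Sample 2: 37→41
Sum = 14+26+32+37+41 = 150.
Difference = 96 − 150 = -54.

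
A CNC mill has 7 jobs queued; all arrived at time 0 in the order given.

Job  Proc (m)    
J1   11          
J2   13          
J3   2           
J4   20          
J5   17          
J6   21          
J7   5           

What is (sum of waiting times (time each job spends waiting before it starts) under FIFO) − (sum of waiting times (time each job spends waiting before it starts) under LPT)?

FIFO (arrival order): J1 J2 J3 J4 J5 J6 J7.
J1: waits 0, runs 0→11
J2: waits 11, runs 11→24
J3: waits 24, runs 24→26
J4: waits 26, runs 26→46
J5: waits 46, runs 46→63
J6: waits 63, runs 63→84
J7: waits 84, runs 84→89
Sum = 0+11+24+26+46+63+84 = 254.
LPT (decreasing processing time): J6 J4 J5 J2 J1 J7 J3.
J6: waits 0, runs 0→21
J4: waits 21, runs 21→41
J5: waits 41, runs 41→58
J2: waits 58, runs 58→71
J1: waits 71, runs 71→82
J7: waits 82, runs 82→87
J3: waits 87, runs 87→89
Sum = 0+21+41+58+71+82+87 = 360.
Difference = 254 − 360 = -106.

-106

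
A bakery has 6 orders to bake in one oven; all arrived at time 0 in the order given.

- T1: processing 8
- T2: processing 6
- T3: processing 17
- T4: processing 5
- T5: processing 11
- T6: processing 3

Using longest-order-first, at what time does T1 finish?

LPT (decreasing processing time): T3 T5 T1 T2 T4 T6.
T3: 0→17
T5: 17→28
T1: 28→36

36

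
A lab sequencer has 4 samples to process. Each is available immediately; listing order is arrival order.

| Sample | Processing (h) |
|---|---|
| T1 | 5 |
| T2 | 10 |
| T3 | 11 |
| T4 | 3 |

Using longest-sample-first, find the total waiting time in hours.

LPT (decreasing processing time): T3 T2 T1 T4.
T3: waits 0, runs 0→11
T2: waits 11, runs 11→21
T1: waits 21, runs 21→26
T4: waits 26, runs 26→29
Sum = 0+11+21+26 = 58.

58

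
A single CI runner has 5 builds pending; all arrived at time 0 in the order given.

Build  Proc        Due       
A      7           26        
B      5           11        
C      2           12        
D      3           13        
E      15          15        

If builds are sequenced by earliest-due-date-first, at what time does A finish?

32

EDD (increasing due date): B C D E A.
B: 0→5
C: 5→7
D: 7→10
E: 10→25
A: 25→32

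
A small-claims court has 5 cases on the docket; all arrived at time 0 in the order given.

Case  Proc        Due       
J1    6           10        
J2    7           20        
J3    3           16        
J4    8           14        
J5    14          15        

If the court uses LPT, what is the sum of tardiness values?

LPT (decreasing processing time): J5 J4 J2 J1 J3.
J5: 0→14, due 15, tardiness 0
J4: 14→22, due 14, tardiness 8
J2: 22→29, due 20, tardiness 9
J1: 29→35, due 10, tardiness 25
J3: 35→38, due 16, tardiness 22
Sum = 0+8+9+25+22 = 64.

64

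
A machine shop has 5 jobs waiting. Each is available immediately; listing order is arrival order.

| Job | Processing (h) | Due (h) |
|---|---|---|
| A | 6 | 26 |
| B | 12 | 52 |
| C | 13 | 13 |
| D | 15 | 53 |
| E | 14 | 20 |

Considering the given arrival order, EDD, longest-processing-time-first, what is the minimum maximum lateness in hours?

FIFO (arrival order): A B C D E.
A: 0→6, due 26, lateness -20
B: 6→18, due 52, lateness -34
C: 18→31, due 13, lateness 18
D: 31→46, due 53, lateness -7
E: 46→60, due 20, lateness 40
Maximum = 40.
EDD (increasing due date): C E A B D.
C: 0→13, due 13, lateness 0
E: 13→27, due 20, lateness 7
A: 27→33, due 26, lateness 7
B: 33→45, due 52, lateness -7
D: 45→60, due 53, lateness 7
Maximum = 7.
LPT (decreasing processing time): D E C B A.
D: 0→15, due 53, lateness -38
E: 15→29, due 20, lateness 9
C: 29→42, due 13, lateness 29
B: 42→54, due 52, lateness 2
A: 54→60, due 26, lateness 34
Maximum = 34.
FIFO 40, EDD 7, LPT 34 → minimum 7.

7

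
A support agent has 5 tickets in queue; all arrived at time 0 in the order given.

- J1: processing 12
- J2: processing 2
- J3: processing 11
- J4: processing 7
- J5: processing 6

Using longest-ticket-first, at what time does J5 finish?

LPT (decreasing processing time): J1 J3 J4 J5 J2.
J1: 0→12
J3: 12→23
J4: 23→30
J5: 30→36

36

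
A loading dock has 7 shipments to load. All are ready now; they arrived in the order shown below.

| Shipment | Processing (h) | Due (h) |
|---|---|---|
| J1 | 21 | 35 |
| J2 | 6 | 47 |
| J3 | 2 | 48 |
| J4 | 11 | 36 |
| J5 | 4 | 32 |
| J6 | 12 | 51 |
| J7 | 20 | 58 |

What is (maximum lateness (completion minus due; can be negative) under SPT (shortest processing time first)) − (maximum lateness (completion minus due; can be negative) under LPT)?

-1

SPT (increasing processing time): J3 J5 J2 J4 J6 J7 J1.
J3: 0→2, due 48, lateness -46
J5: 2→6, due 32, lateness -26
J2: 6→12, due 47, lateness -35
J4: 12→23, due 36, lateness -13
J6: 23→35, due 51, lateness -16
J7: 35→55, due 58, lateness -3
J1: 55→76, due 35, lateness 41
Maximum = 41.
LPT (decreasing processing time): J1 J7 J6 J4 J2 J5 J3.
J1: 0→21, due 35, lateness -14
J7: 21→41, due 58, lateness -17
J6: 41→53, due 51, lateness 2
J4: 53→64, due 36, lateness 28
J2: 64→70, due 47, lateness 23
J5: 70→74, due 32, lateness 42
J3: 74→76, due 48, lateness 28
Maximum = 42.
Difference = 41 − 42 = -1.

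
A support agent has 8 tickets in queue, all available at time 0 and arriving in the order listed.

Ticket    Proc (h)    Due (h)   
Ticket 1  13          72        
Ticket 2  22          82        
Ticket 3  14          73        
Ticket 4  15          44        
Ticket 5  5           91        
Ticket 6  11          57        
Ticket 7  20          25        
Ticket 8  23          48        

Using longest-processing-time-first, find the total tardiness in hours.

225

LPT (decreasing processing time): Ticket 8 Ticket 2 Ticket 7 Ticket 4 Ticket 3 Ticket 1 Ticket 6 Ticket 5.
Ticket 8: 0→23, due 48, tardiness 0
Ticket 2: 23→45, due 82, tardiness 0
Ticket 7: 45→65, due 25, tardiness 40
Ticket 4: 65→80, due 44, tardiness 36
Ticket 3: 80→94, due 73, tardiness 21
Ticket 1: 94→107, due 72, tardiness 35
Ticket 6: 107→118, due 57, tardiness 61
Ticket 5: 118→123, due 91, tardiness 32
Sum = 0+0+40+36+21+35+61+32 = 225.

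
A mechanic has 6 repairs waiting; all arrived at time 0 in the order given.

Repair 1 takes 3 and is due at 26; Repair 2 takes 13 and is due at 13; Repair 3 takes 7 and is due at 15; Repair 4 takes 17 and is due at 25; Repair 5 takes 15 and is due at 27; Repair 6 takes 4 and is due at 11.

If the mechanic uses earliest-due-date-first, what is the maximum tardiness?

32

EDD (increasing due date): Repair 6 Repair 2 Repair 3 Repair 4 Repair 1 Repair 5.
Repair 6: 0→4, due 11, tardiness 0
Repair 2: 4→17, due 13, tardiness 4
Repair 3: 17→24, due 15, tardiness 9
Repair 4: 24→41, due 25, tardiness 16
Repair 1: 41→44, due 26, tardiness 18
Repair 5: 44→59, due 27, tardiness 32
Maximum = 32.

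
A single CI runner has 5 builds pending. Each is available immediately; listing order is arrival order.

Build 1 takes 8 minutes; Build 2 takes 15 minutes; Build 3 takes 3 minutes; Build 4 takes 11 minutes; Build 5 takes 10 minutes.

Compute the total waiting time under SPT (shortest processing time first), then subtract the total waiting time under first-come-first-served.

SPT (increasing processing time): Build 3 Build 1 Build 5 Build 4 Build 2.
Build 3: waits 0, runs 0→3
Build 1: waits 3, runs 3→11
Build 5: waits 11, runs 11→21
Build 4: waits 21, runs 21→32
Build 2: waits 32, runs 32→47
Sum = 0+3+11+21+32 = 67.
FIFO (arrival order): Build 1 Build 2 Build 3 Build 4 Build 5.
Build 1: waits 0, runs 0→8
Build 2: waits 8, runs 8→23
Build 3: waits 23, runs 23→26
Build 4: waits 26, runs 26→37
Build 5: waits 37, runs 37→47
Sum = 0+8+23+26+37 = 94.
Difference = 67 − 94 = -27.

-27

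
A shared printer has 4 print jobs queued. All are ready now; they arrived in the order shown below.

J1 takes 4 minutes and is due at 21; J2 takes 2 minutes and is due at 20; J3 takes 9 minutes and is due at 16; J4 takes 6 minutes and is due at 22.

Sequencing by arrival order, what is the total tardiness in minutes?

FIFO (arrival order): J1 J2 J3 J4.
J1: 0→4, due 21, tardiness 0
J2: 4→6, due 20, tardiness 0
J3: 6→15, due 16, tardiness 0
J4: 15→21, due 22, tardiness 0
Sum = 0+0+0+0 = 0.

0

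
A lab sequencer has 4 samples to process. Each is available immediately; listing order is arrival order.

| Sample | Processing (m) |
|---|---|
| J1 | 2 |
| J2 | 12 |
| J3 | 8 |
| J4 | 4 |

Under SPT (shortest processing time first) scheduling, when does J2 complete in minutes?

SPT (increasing processing time): J1 J4 J3 J2.
J1: 0→2
J4: 2→6
J3: 6→14
J2: 14→26

26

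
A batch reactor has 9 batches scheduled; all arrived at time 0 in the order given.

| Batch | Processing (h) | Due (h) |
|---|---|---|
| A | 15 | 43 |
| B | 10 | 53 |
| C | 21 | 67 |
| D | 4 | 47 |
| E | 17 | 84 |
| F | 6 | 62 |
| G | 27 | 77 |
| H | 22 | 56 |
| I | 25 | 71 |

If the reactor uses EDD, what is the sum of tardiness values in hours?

EDD (increasing due date): A D B H F C I G E.
A: 0→15, due 43, tardiness 0
D: 15→19, due 47, tardiness 0
B: 19→29, due 53, tardiness 0
H: 29→51, due 56, tardiness 0
F: 51→57, due 62, tardiness 0
C: 57→78, due 67, tardiness 11
I: 78→103, due 71, tardiness 32
G: 103→130, due 77, tardiness 53
E: 130→147, due 84, tardiness 63
Sum = 0+0+0+0+0+11+32+53+63 = 159.

159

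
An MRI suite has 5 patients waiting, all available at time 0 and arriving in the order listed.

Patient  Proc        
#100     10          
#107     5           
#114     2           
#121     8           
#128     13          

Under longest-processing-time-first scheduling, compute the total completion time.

LPT (decreasing processing time): #128 #100 #121 #107 #114.
#128: 0→13
#100: 13→23
#121: 23→31
#107: 31→36
#114: 36→38
Sum = 13+23+31+36+38 = 141.

141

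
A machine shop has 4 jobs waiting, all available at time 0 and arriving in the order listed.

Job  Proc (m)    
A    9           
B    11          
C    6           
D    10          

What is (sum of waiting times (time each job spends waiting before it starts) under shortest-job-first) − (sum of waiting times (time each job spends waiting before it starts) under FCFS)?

-9

SPT (increasing processing time): C A D B.
C: waits 0, runs 0→6
A: waits 6, runs 6→15
D: waits 15, runs 15→25
B: waits 25, runs 25→36
Sum = 0+6+15+25 = 46.
FIFO (arrival order): A B C D.
A: waits 0, runs 0→9
B: waits 9, runs 9→20
C: waits 20, runs 20→26
D: waits 26, runs 26→36
Sum = 0+9+20+26 = 55.
Difference = 46 − 55 = -9.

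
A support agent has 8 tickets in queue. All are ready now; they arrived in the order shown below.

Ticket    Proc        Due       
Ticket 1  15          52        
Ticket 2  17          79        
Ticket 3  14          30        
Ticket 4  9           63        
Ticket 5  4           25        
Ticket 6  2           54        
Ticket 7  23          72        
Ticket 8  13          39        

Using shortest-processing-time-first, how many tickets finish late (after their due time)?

3

SPT (increasing processing time): Ticket 6 Ticket 5 Ticket 4 Ticket 8 Ticket 3 Ticket 1 Ticket 2 Ticket 7.
Ticket 6: 0→2, due 54, tardiness 0
Ticket 5: 2→6, due 25, tardiness 0
Ticket 4: 6→15, due 63, tardiness 0
Ticket 8: 15→28, due 39, tardiness 0
Ticket 3: 28→42, due 30, tardiness 12
Ticket 1: 42→57, due 52, tardiness 5
Ticket 2: 57→74, due 79, tardiness 0
Ticket 7: 74→97, due 72, tardiness 25
Late tickets: 3.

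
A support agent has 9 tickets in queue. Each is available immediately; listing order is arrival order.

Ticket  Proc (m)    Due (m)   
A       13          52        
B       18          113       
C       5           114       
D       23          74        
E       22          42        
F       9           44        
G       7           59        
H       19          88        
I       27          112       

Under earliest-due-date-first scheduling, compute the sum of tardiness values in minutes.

67

EDD (increasing due date): E F A G D H I B C.
E: 0→22, due 42, tardiness 0
F: 22→31, due 44, tardiness 0
A: 31→44, due 52, tardiness 0
G: 44→51, due 59, tardiness 0
D: 51→74, due 74, tardiness 0
H: 74→93, due 88, tardiness 5
I: 93→120, due 112, tardiness 8
B: 120→138, due 113, tardiness 25
C: 138→143, due 114, tardiness 29
Sum = 0+0+0+0+0+5+8+25+29 = 67.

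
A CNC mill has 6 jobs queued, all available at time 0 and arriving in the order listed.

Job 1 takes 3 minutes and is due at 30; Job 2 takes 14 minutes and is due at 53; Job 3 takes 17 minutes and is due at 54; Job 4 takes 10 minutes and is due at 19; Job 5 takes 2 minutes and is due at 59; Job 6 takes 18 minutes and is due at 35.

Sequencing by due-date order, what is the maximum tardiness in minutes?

8

EDD (increasing due date): Job 4 Job 1 Job 6 Job 2 Job 3 Job 5.
Job 4: 0→10, due 19, tardiness 0
Job 1: 10→13, due 30, tardiness 0
Job 6: 13→31, due 35, tardiness 0
Job 2: 31→45, due 53, tardiness 0
Job 3: 45→62, due 54, tardiness 8
Job 5: 62→64, due 59, tardiness 5
Maximum = 8.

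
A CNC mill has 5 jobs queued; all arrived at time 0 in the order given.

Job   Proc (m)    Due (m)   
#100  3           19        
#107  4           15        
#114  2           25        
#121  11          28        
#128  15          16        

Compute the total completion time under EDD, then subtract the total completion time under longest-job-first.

EDD (increasing due date): #107 #128 #100 #114 #121.
#107: 0→4
#128: 4→19
#100: 19→22
#114: 22→24
#121: 24→35
Sum = 4+19+22+24+35 = 104.
LPT (decreasing processing time): #128 #121 #107 #100 #114.
#128: 0→15
#121: 15→26
#107: 26→30
#100: 30→33
#114: 33→35
Sum = 15+26+30+33+35 = 139.
Difference = 104 − 139 = -35.

-35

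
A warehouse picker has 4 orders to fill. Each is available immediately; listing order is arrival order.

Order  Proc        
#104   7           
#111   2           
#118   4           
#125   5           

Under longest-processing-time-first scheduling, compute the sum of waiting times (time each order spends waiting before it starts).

35

LPT (decreasing processing time): #104 #125 #118 #111.
#104: waits 0, runs 0→7
#125: waits 7, runs 7→12
#118: waits 12, runs 12→16
#111: waits 16, runs 16→18
Sum = 0+7+12+16 = 35.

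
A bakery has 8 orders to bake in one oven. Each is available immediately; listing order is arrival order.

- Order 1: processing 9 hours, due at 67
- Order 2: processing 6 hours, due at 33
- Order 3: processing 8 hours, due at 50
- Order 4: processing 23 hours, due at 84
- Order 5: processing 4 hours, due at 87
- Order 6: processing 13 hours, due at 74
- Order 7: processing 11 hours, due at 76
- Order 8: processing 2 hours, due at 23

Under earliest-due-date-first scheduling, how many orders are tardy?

0

EDD (increasing due date): Order 8 Order 2 Order 3 Order 1 Order 6 Order 7 Order 4 Order 5.
Order 8: 0→2, due 23, tardiness 0
Order 2: 2→8, due 33, tardiness 0
Order 3: 8→16, due 50, tardiness 0
Order 1: 16→25, due 67, tardiness 0
Order 6: 25→38, due 74, tardiness 0
Order 7: 38→49, due 76, tardiness 0
Order 4: 49→72, due 84, tardiness 0
Order 5: 72→76, due 87, tardiness 0
Late orders: 0.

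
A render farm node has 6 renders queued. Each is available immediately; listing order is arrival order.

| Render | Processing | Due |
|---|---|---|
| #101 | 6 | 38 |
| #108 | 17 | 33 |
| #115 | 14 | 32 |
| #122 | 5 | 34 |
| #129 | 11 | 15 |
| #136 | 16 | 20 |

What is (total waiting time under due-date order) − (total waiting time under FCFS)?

39

EDD (increasing due date): #129 #136 #115 #108 #122 #101.
#129: waits 0, runs 0→11
#136: waits 11, runs 11→27
#115: waits 27, runs 27→41
#108: waits 41, runs 41→58
#122: waits 58, runs 58→63
#101: waits 63, runs 63→69
Sum = 0+11+27+41+58+63 = 200.
FIFO (arrival order): #101 #108 #115 #122 #129 #136.
#101: waits 0, runs 0→6
#108: waits 6, runs 6→23
#115: waits 23, runs 23→37
#122: waits 37, runs 37→42
#129: waits 42, runs 42→53
#136: waits 53, runs 53→69
Sum = 0+6+23+37+42+53 = 161.
Difference = 200 − 161 = 39.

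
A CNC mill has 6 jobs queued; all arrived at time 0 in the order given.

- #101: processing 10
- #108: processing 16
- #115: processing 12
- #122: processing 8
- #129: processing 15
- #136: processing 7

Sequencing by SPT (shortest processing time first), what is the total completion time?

SPT (increasing processing time): #136 #122 #101 #115 #129 #108.
#136: 0→7
#122: 7→15
#101: 15→25
#115: 25→37
#129: 37→52
#108: 52→68
Sum = 7+15+25+37+52+68 = 204.

204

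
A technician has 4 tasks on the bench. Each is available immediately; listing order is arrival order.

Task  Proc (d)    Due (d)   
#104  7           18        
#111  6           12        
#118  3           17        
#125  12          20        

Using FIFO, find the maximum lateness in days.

FIFO (arrival order): #104 #111 #118 #125.
#104: 0→7, due 18, lateness -11
#111: 7→13, due 12, lateness 1
#118: 13→16, due 17, lateness -1
#125: 16→28, due 20, lateness 8
Maximum = 8.

8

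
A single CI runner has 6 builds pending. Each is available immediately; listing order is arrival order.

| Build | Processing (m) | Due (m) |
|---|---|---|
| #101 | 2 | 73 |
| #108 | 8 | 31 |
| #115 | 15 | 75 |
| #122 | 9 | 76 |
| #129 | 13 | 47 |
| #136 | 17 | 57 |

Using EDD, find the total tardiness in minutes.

EDD (increasing due date): #108 #129 #136 #101 #115 #122.
#108: 0→8, due 31, tardiness 0
#129: 8→21, due 47, tardiness 0
#136: 21→38, due 57, tardiness 0
#101: 38→40, due 73, tardiness 0
#115: 40→55, due 75, tardiness 0
#122: 55→64, due 76, tardiness 0
Sum = 0+0+0+0+0+0 = 0.

0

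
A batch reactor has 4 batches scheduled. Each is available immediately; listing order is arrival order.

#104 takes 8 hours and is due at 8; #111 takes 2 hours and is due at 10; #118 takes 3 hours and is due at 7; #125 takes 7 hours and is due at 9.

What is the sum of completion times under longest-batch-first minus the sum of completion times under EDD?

9

LPT (decreasing processing time): #104 #125 #118 #111.
#104: 0→8
#125: 8→15
#118: 15→18
#111: 18→20
Sum = 8+15+18+20 = 61.
EDD (increasing due date): #118 #104 #125 #111.
#118: 0→3
#104: 3→11
#125: 11→18
#111: 18→20
Sum = 3+11+18+20 = 52.
Difference = 61 − 52 = 9.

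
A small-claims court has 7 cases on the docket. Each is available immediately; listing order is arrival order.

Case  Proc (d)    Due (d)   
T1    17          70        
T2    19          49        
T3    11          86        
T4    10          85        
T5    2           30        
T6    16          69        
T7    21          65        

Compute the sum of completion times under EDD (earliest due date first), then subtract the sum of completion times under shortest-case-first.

EDD (increasing due date): T5 T2 T7 T6 T1 T4 T3.
T5: 0→2
T2: 2→21
T7: 21→42
T6: 42→58
T1: 58→75
T4: 75→85
T3: 85→96
Sum = 2+21+42+58+75+85+96 = 379.
SPT (increasing processing time): T5 T4 T3 T6 T1 T2 T7.
T5: 0→2
T4: 2→12
T3: 12→23
T6: 23→39
T1: 39→56
T2: 56→75
T7: 75→96
Sum = 2+12+23+39+56+75+96 = 303.
Difference = 379 − 303 = 76.

76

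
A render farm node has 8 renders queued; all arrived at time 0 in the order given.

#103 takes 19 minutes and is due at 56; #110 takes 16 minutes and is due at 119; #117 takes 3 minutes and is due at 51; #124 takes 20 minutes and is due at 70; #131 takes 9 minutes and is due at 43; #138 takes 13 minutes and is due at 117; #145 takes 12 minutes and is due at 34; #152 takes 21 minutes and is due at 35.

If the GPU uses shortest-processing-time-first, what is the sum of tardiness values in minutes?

116

SPT (increasing processing time): #117 #131 #145 #138 #110 #103 #124 #152.
#117: 0→3, due 51, tardiness 0
#131: 3→12, due 43, tardiness 0
#145: 12→24, due 34, tardiness 0
#138: 24→37, due 117, tardiness 0
#110: 37→53, due 119, tardiness 0
#103: 53→72, due 56, tardiness 16
#124: 72→92, due 70, tardiness 22
#152: 92→113, due 35, tardiness 78
Sum = 0+0+0+0+0+16+22+78 = 116.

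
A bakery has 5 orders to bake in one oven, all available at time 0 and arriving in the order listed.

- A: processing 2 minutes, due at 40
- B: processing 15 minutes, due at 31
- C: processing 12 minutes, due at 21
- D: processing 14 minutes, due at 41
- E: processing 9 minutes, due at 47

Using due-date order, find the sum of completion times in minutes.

163

EDD (increasing due date): C B A D E.
C: 0→12
B: 12→27
A: 27→29
D: 29→43
E: 43→52
Sum = 12+27+29+43+52 = 163.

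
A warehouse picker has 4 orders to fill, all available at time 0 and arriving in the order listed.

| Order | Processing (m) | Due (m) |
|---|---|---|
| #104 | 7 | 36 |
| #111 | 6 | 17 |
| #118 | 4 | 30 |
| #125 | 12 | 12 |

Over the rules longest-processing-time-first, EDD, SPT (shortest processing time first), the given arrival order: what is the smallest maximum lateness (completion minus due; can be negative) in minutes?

LPT (decreasing processing time): #125 #104 #111 #118.
#125: 0→12, due 12, lateness 0
#104: 12→19, due 36, lateness -17
#111: 19→25, due 17, lateness 8
#118: 25→29, due 30, lateness -1
Maximum = 8.
EDD (increasing due date): #125 #111 #118 #104.
#125: 0→12, due 12, lateness 0
#111: 12→18, due 17, lateness 1
#118: 18→22, due 30, lateness -8
#104: 22→29, due 36, lateness -7
Maximum = 1.
SPT (increasing processing time): #118 #111 #104 #125.
#118: 0→4, due 30, lateness -26
#111: 4→10, due 17, lateness -7
#104: 10→17, due 36, lateness -19
#125: 17→29, due 12, lateness 17
Maximum = 17.
FIFO (arrival order): #104 #111 #118 #125.
#104: 0→7, due 36, lateness -29
#111: 7→13, due 17, lateness -4
#118: 13→17, due 30, lateness -13
#125: 17→29, due 12, lateness 17
Maximum = 17.
LPT 8, EDD 1, SPT 17, FIFO 17 → minimum 1.

1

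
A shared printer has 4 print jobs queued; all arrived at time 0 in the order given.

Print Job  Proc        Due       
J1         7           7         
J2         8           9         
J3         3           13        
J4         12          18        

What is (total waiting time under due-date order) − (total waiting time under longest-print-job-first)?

-19

EDD (increasing due date): J1 J2 J3 J4.
J1: waits 0, runs 0→7
J2: waits 7, runs 7→15
J3: waits 15, runs 15→18
J4: waits 18, runs 18→30
Sum = 0+7+15+18 = 40.
LPT (decreasing processing time): J4 J2 J1 J3.
J4: waits 0, runs 0→12
J2: waits 12, runs 12→20
J1: waits 20, runs 20→27
J3: waits 27, runs 27→30
Sum = 0+12+20+27 = 59.
Difference = 40 − 59 = -19.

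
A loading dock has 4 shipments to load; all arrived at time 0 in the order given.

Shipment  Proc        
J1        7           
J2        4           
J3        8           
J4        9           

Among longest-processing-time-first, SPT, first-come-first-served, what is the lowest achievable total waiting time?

34

LPT (decreasing processing time): J4 J3 J1 J2.
J4: waits 0, runs 0→9
J3: waits 9, runs 9→17
J1: waits 17, runs 17→24
J2: waits 24, runs 24→28
Sum = 0+9+17+24 = 50.
SPT (increasing processing time): J2 J1 J3 J4.
J2: waits 0, runs 0→4
J1: waits 4, runs 4→11
J3: waits 11, runs 11→19
J4: waits 19, runs 19→28
Sum = 0+4+11+19 = 34.
FIFO (arrival order): J1 J2 J3 J4.
J1: waits 0, runs 0→7
J2: waits 7, runs 7→11
J3: waits 11, runs 11→19
J4: waits 19, runs 19→28
Sum = 0+7+11+19 = 37.
LPT 50, SPT 34, FIFO 37 → minimum 34.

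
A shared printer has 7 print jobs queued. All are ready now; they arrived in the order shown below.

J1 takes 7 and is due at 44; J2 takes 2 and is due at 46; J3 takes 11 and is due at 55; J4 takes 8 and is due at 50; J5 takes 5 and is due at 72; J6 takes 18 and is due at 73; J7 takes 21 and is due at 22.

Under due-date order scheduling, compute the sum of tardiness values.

0

EDD (increasing due date): J7 J1 J2 J4 J3 J5 J6.
J7: 0→21, due 22, tardiness 0
J1: 21→28, due 44, tardiness 0
J2: 28→30, due 46, tardiness 0
J4: 30→38, due 50, tardiness 0
J3: 38→49, due 55, tardiness 0
J5: 49→54, due 72, tardiness 0
J6: 54→72, due 73, tardiness 0
Sum = 0+0+0+0+0+0+0 = 0.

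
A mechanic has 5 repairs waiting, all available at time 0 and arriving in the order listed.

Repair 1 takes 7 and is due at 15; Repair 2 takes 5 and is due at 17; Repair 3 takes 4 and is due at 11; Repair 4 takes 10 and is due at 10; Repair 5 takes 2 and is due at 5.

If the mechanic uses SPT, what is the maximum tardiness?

18

SPT (increasing processing time): Repair 5 Repair 3 Repair 2 Repair 1 Repair 4.
Repair 5: 0→2, due 5, tardiness 0
Repair 3: 2→6, due 11, tardiness 0
Repair 2: 6→11, due 17, tardiness 0
Repair 1: 11→18, due 15, tardiness 3
Repair 4: 18→28, due 10, tardiness 18
Maximum = 18.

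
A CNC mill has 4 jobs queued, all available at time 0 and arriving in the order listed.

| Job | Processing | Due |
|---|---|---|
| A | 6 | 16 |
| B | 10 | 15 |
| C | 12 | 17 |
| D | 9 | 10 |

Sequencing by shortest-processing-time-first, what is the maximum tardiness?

SPT (increasing processing time): A D B C.
A: 0→6, due 16, tardiness 0
D: 6→15, due 10, tardiness 5
B: 15→25, due 15, tardiness 10
C: 25→37, due 17, tardiness 20
Maximum = 20.

20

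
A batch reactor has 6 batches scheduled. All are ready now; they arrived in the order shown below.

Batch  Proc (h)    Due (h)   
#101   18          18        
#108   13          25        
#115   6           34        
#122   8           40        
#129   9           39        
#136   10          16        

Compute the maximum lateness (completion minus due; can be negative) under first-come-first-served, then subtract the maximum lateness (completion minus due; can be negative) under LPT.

18

FIFO (arrival order): #101 #108 #115 #122 #129 #136.
#101: 0→18, due 18, lateness 0
#108: 18→31, due 25, lateness 6
#115: 31→37, due 34, lateness 3
#122: 37→45, due 40, lateness 5
#129: 45→54, due 39, lateness 15
#136: 54→64, due 16, lateness 48
Maximum = 48.
LPT (decreasing processing time): #101 #108 #136 #129 #122 #115.
#101: 0→18, due 18, lateness 0
#108: 18→31, due 25, lateness 6
#136: 31→41, due 16, lateness 25
#129: 41→50, due 39, lateness 11
#122: 50→58, due 40, lateness 18
#115: 58→64, due 34, lateness 30
Maximum = 30.
Difference = 48 − 30 = 18.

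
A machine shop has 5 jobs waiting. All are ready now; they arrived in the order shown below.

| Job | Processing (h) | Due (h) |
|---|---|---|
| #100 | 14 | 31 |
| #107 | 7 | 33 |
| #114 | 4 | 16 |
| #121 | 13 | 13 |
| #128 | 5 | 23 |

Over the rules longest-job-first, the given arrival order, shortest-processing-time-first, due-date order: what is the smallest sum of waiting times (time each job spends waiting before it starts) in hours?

LPT (decreasing processing time): #100 #121 #107 #128 #114.
#100: waits 0, runs 0→14
#121: waits 14, runs 14→27
#107: waits 27, runs 27→34
#128: waits 34, runs 34→39
#114: waits 39, runs 39→43
Sum = 0+14+27+34+39 = 114.
FIFO (arrival order): #100 #107 #114 #121 #128.
#100: waits 0, runs 0→14
#107: waits 14, runs 14→21
#114: waits 21, runs 21→25
#121: waits 25, runs 25→38
#128: waits 38, runs 38→43
Sum = 0+14+21+25+38 = 98.
SPT (increasing processing time): #114 #128 #107 #121 #100.
#114: waits 0, runs 0→4
#128: waits 4, runs 4→9
#107: waits 9, runs 9→16
#121: waits 16, runs 16→29
#100: waits 29, runs 29→43
Sum = 0+4+9+16+29 = 58.
EDD (increasing due date): #121 #114 #128 #100 #107.
#121: waits 0, runs 0→13
#114: waits 13, runs 13→17
#128: waits 17, runs 17→22
#100: waits 22, runs 22→36
#107: waits 36, runs 36→43
Sum = 0+13+17+22+36 = 88.
LPT 114, FIFO 98, SPT 58, EDD 88 → minimum 58.

58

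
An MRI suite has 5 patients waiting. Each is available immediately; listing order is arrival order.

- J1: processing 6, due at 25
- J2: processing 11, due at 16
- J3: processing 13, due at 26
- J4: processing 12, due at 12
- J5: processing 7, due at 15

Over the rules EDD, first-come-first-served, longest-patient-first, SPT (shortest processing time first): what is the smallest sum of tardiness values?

EDD (increasing due date): J4 J5 J2 J1 J3.
J4: 0→12, due 12, tardiness 0
J5: 12→19, due 15, tardiness 4
J2: 19→30, due 16, tardiness 14
J1: 30→36, due 25, tardiness 11
J3: 36→49, due 26, tardiness 23
Sum = 0+4+14+11+23 = 52.
FIFO (arrival order): J1 J2 J3 J4 J5.
J1: 0→6, due 25, tardiness 0
J2: 6→17, due 16, tardiness 1
J3: 17→30, due 26, tardiness 4
J4: 30→42, due 12, tardiness 30
J5: 42→49, due 15, tardiness 34
Sum = 0+1+4+30+34 = 69.
LPT (decreasing processing time): J3 J4 J2 J5 J1.
J3: 0→13, due 26, tardiness 0
J4: 13→25, due 12, tardiness 13
J2: 25→36, due 16, tardiness 20
J5: 36→43, due 15, tardiness 28
J1: 43→49, due 25, tardiness 24
Sum = 0+13+20+28+24 = 85.
SPT (increasing processing time): J1 J5 J2 J4 J3.
J1: 0→6, due 25, tardiness 0
J5: 6→13, due 15, tardiness 0
J2: 13→24, due 16, tardiness 8
J4: 24→36, due 12, tardiness 24
J3: 36→49, due 26, tardiness 23
Sum = 0+0+8+24+23 = 55.
EDD 52, FIFO 69, LPT 85, SPT 55 → minimum 52.

52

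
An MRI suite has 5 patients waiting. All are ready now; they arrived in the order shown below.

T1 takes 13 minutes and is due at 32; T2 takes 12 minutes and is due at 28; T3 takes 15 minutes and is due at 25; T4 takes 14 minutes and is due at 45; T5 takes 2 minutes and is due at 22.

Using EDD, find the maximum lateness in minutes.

EDD (increasing due date): T5 T3 T2 T1 T4.
T5: 0→2, due 22, lateness -20
T3: 2→17, due 25, lateness -8
T2: 17→29, due 28, lateness 1
T1: 29→42, due 32, lateness 10
T4: 42→56, due 45, lateness 11
Maximum = 11.

11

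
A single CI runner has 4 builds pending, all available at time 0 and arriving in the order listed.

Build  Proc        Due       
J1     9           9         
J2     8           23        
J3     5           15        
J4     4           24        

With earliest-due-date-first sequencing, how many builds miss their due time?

1

EDD (increasing due date): J1 J3 J2 J4.
J1: 0→9, due 9, tardiness 0
J3: 9→14, due 15, tardiness 0
J2: 14→22, due 23, tardiness 0
J4: 22→26, due 24, tardiness 2
Late builds: 1.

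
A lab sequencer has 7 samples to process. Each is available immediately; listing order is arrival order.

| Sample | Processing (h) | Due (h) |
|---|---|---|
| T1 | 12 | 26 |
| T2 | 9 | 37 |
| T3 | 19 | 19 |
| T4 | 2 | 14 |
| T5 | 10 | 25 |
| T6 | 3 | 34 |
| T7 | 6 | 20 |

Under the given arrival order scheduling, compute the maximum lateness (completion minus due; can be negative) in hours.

41

FIFO (arrival order): T1 T2 T3 T4 T5 T6 T7.
T1: 0→12, due 26, lateness -14
T2: 12→21, due 37, lateness -16
T3: 21→40, due 19, lateness 21
T4: 40→42, due 14, lateness 28
T5: 42→52, due 25, lateness 27
T6: 52→55, due 34, lateness 21
T7: 55→61, due 20, lateness 41
Maximum = 41.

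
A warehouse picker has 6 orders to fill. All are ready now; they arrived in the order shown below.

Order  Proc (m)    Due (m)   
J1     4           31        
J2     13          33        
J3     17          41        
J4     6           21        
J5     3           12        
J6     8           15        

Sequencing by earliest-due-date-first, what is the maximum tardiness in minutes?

EDD (increasing due date): J5 J6 J4 J1 J2 J3.
J5: 0→3, due 12, tardiness 0
J6: 3→11, due 15, tardiness 0
J4: 11→17, due 21, tardiness 0
J1: 17→21, due 31, tardiness 0
J2: 21→34, due 33, tardiness 1
J3: 34→51, due 41, tardiness 10
Maximum = 10.

10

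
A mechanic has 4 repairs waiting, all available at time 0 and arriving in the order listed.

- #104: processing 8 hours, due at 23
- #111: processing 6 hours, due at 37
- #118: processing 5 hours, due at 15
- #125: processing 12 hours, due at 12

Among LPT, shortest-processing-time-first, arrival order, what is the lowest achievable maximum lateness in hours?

LPT (decreasing processing time): #125 #104 #111 #118.
#125: 0→12, due 12, lateness 0
#104: 12→20, due 23, lateness -3
#111: 20→26, due 37, lateness -11
#118: 26→31, due 15, lateness 16
Maximum = 16.
SPT (increasing processing time): #118 #111 #104 #125.
#118: 0→5, due 15, lateness -10
#111: 5→11, due 37, lateness -26
#104: 11→19, due 23, lateness -4
#125: 19→31, due 12, lateness 19
Maximum = 19.
FIFO (arrival order): #104 #111 #118 #125.
#104: 0→8, due 23, lateness -15
#111: 8→14, due 37, lateness -23
#118: 14→19, due 15, lateness 4
#125: 19→31, due 12, lateness 19
Maximum = 19.
LPT 16, SPT 19, FIFO 19 → minimum 16.

16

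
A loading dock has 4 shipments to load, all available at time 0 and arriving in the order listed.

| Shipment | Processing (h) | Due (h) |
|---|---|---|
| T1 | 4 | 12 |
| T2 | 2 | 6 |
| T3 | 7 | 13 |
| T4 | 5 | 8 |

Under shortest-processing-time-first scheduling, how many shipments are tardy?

2

SPT (increasing processing time): T2 T1 T4 T3.
T2: 0→2, due 6, tardiness 0
T1: 2→6, due 12, tardiness 0
T4: 6→11, due 8, tardiness 3
T3: 11→18, due 13, tardiness 5
Late shipments: 2.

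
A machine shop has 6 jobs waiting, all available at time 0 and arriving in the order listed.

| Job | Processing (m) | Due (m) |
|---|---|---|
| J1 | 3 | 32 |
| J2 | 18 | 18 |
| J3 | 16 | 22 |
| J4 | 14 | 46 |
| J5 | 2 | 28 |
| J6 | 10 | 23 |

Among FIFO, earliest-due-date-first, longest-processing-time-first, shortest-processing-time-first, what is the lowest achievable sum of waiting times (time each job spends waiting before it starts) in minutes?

FIFO (arrival order): J1 J2 J3 J4 J5 J6.
J1: waits 0, runs 0→3
J2: waits 3, runs 3→21
J3: waits 21, runs 21→37
J4: waits 37, runs 37→51
J5: waits 51, runs 51→53
J6: waits 53, runs 53→63
Sum = 0+3+21+37+51+53 = 165.
EDD (increasing due date): J2 J3 J6 J5 J1 J4.
J2: waits 0, runs 0→18
J3: waits 18, runs 18→34
J6: waits 34, runs 34→44
J5: waits 44, runs 44→46
J1: waits 46, runs 46→49
J4: waits 49, runs 49→63
Sum = 0+18+34+44+46+49 = 191.
LPT (decreasing processing time): J2 J3 J4 J6 J1 J5.
J2: waits 0, runs 0→18
J3: waits 18, runs 18→34
J4: waits 34, runs 34→48
J6: waits 48, runs 48→58
J1: waits 58, runs 58→61
J5: waits 61, runs 61→63
Sum = 0+18+34+48+58+61 = 219.
SPT (increasing processing time): J5 J1 J6 J4 J3 J2.
J5: waits 0, runs 0→2
J1: waits 2, runs 2→5
J6: waits 5, runs 5→15
J4: waits 15, runs 15→29
J3: waits 29, runs 29→45
J2: waits 45, runs 45→63
Sum = 0+2+5+15+29+45 = 96.
FIFO 165, EDD 191, LPT 219, SPT 96 → minimum 96.

96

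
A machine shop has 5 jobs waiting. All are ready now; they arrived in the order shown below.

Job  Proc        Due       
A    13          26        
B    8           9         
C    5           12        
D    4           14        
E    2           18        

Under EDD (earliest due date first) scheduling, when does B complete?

8

EDD (increasing due date): B C D E A.
B: 0→8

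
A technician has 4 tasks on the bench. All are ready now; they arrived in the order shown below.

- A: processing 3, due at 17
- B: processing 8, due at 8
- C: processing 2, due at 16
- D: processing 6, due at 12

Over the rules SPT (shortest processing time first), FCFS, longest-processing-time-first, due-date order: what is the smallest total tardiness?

4

SPT (increasing processing time): C A D B.
C: 0→2, due 16, tardiness 0
A: 2→5, due 17, tardiness 0
D: 5→11, due 12, tardiness 0
B: 11→19, due 8, tardiness 11
Sum = 0+0+0+11 = 11.
FIFO (arrival order): A B C D.
A: 0→3, due 17, tardiness 0
B: 3→11, due 8, tardiness 3
C: 11→13, due 16, tardiness 0
D: 13→19, due 12, tardiness 7
Sum = 0+3+0+7 = 10.
LPT (decreasing processing time): B D A C.
B: 0→8, due 8, tardiness 0
D: 8→14, due 12, tardiness 2
A: 14→17, due 17, tardiness 0
C: 17→19, due 16, tardiness 3
Sum = 0+2+0+3 = 5.
EDD (increasing due date): B D C A.
B: 0→8, due 8, tardiness 0
D: 8→14, due 12, tardiness 2
C: 14→16, due 16, tardiness 0
A: 16→19, due 17, tardiness 2
Sum = 0+2+0+2 = 4.
SPT 11, FIFO 10, LPT 5, EDD 4 → minimum 4.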